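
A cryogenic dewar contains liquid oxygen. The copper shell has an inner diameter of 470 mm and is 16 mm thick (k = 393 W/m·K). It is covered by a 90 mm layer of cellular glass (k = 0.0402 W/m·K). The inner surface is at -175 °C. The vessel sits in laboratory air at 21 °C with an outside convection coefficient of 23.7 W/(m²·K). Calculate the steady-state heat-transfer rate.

Radial (spherical) resistances in series:
R_copper shell = (1/0.235 − 1/0.251)/(4π×393) = 5.493×10^-5 K/W
R_cellular glass = (1/0.251 − 1/0.341)/(4π×0.0402) = 2.082 K/W
R_outer film = 1/(h·4πr_o²) = 1/(23.7×4π×0.341²) = 0.02888 K/W
R_total = 2.11 K/W
Q = ΔT/R_total = 196/2.11

Q ≈ 92.9 W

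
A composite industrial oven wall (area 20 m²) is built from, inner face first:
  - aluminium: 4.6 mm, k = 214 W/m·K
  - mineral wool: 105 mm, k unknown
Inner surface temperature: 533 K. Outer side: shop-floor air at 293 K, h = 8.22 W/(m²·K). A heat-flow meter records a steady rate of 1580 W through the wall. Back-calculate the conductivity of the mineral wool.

Series thermal resistances:
R_aluminium = L/(kA) = 0.0046/(214×20) = 1.075×10^-6 K/W
R_outer film = 1/(h_o·A) = 1/(8.22×20) = 0.006083 K/W
Sum of known resistances R_other = 0.006084 K/W
Total R = ΔT/Q = 240/1580 = 0.1519 K/W
R_mineral wool = R_total − R_other = 0.1458 K/W
k = L/(R·A) = 0.105/(0.1458×20)

k ≈ 0.036 W/(m·K)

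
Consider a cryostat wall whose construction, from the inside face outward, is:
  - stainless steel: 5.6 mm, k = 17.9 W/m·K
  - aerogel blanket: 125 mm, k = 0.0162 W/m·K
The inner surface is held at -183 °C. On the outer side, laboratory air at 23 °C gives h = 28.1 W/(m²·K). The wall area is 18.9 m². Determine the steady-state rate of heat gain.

Q ≈ 502 W

Thermal resistances in series:
R_stainless steel = L/(kA) = 0.0056/(17.9×18.9) = 1.655×10^-5 K/W
R_aerogel blanket = L/(kA) = 0.125/(0.0162×18.9) = 0.4083 K/W
R_outer film = 1/(h_o·A) = 1/(28.1×18.9) = 0.001883 K/W
R_total = 0.4102 K/W
Q = ΔT / R_total = 206 / 0.4102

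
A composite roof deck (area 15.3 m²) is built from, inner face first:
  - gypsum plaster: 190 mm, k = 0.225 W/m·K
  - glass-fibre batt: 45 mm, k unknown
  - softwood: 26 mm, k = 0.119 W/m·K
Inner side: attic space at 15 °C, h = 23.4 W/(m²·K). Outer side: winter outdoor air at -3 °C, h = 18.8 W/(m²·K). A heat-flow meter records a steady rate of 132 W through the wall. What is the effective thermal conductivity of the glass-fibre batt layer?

k ≈ 0.0485 W/(m·K)

Treating each layer as a thermal resistance in series:
R_inner film = 1/(h_i·A) = 1/(23.4×15.3) = 0.002793 K/W
R_gypsum plaster = L/(kA) = 0.19/(0.225×15.3) = 0.05519 K/W
R_softwood = L/(kA) = 0.026/(0.119×15.3) = 0.01428 K/W
R_outer film = 1/(h_o·A) = 1/(18.8×15.3) = 0.003477 K/W
Sum of known resistances R_other = 0.07574 K/W
Total R = ΔT/Q = 18/132 = 0.1364 K/W
R_glass-fibre batt = R_total − R_other = 0.06062 K/W
k = L/(R·A) = 0.045/(0.06062×15.3)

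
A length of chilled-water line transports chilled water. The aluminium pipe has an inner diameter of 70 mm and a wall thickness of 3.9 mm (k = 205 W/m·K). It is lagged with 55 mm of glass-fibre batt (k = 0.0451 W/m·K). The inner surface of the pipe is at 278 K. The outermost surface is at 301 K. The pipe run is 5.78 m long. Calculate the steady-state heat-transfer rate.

Q ≈ 42.7 W

Radial resistances (cylindrical: R_cond = ln(r_o/r_i)/(2πkL), R_conv = 1/(h·2πrL)):
R_aluminium pipe wall = ln(38.9/35)/(2π×205×5.78) = 1.419×10^-5 K/W
R_glass-fibre batt = ln(93.9/38.9)/(2π×0.0451×5.78) = 0.538 K/W
R_total = 0.538 K/W
Q = ΔT/R_total = 23/0.538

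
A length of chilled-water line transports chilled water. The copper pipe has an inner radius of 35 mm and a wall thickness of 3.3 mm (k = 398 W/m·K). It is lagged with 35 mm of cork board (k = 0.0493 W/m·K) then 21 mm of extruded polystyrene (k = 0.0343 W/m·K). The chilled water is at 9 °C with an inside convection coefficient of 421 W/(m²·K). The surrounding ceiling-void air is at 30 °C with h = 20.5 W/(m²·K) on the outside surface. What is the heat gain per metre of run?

Cylindrical conduction, so R = ln(r₂/r₁)/(2πkL) per layer, in series:
R_inner film = 1/(h_i·2πr₁L) = 1/(421×2π×0.035×1) = 0.0108 K/W
R_copper pipe wall = ln(38.3/35)/(2π×398×1) = 3.603×10^-5 K/W
R_cork board = ln(73.3/38.3)/(2π×0.0493×1) = 2.096 K/W
R_extruded polystyrene = ln(94.3/73.3)/(2π×0.0343×1) = 1.169 K/W
R_outer film = 1/(h_o·2πr_oL) = 1/(20.5×2π×0.0943×1) = 0.08233 K/W
R_total = 3.358 K/W
Q = ΔT/R_total = 21/3.358

q′ ≈ 6.25 W/m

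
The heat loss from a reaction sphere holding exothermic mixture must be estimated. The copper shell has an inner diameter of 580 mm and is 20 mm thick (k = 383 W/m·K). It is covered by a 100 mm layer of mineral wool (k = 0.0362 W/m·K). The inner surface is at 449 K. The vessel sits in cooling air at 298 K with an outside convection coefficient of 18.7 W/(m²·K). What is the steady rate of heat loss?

Q ≈ 86 W

Spherical conduction: R = (1/r_in − 1/r_out)/(4πk) per layer; series-sum.
R_copper shell = (1/0.29 − 1/0.31)/(4π×383) = 4.622×10^-5 K/W
R_mineral wool = (1/0.31 − 1/0.41)/(4π×0.0362) = 1.73 K/W
R_outer film = 1/(h·4πr_o²) = 1/(18.7×4π×0.41²) = 0.02532 K/W
R_total = 1.755 K/W
Q = ΔT/R_total = 151/1.755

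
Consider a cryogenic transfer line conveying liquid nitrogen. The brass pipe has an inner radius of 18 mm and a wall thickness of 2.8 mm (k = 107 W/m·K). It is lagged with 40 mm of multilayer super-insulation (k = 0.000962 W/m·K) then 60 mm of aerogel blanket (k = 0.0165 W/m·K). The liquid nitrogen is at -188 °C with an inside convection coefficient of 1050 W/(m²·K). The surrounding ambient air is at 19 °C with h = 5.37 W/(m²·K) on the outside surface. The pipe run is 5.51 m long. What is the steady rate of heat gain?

Q ≈ 6.19 W

Per-layer cylindrical resistances, series-summed:
R_inner film = 1/(h_i·2πr₁L) = 1/(1050×2π×0.018×5.51) = 0.001528 K/W
R_brass pipe wall = ln(20.8/18)/(2π×107×5.51) = 3.903×10^-5 K/W
R_multilayer super-insulation = ln(60.8/20.8)/(2π×0.000962×5.51) = 32.21 K/W
R_aerogel blanket = ln(120.8/60.8)/(2π×0.0165×5.51) = 1.202 K/W
R_outer film = 1/(h_o·2πr_oL) = 1/(5.37×2π×0.1208×5.51) = 0.04453 K/W
R_total = 33.45 K/W
Q = ΔT/R_total = 207/33.45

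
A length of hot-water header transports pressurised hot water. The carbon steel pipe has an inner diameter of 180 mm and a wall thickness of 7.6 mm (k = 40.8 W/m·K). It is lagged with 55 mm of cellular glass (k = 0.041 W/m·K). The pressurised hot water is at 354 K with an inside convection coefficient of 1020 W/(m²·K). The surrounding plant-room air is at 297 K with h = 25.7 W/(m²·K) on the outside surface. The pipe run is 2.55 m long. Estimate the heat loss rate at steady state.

Cylindrical conduction, so R = ln(r₂/r₁)/(2πkL) per layer, in series:
R_inner film = 1/(h_i·2πr₁L) = 1/(1020×2π×0.09×2.55) = 6.799×10^-4 K/W
R_carbon steel pipe wall = ln(97.6/90)/(2π×40.8×2.55) = 1.24×10^-4 K/W
R_cellular glass = ln(152.6/97.6)/(2π×0.041×2.55) = 0.6804 K/W
R_outer film = 1/(h_o·2πr_oL) = 1/(25.7×2π×0.1526×2.55) = 0.01591 K/W
R_total = 0.6971 K/W
Q = ΔT/R_total = 57/0.6971

Q ≈ 81.8 W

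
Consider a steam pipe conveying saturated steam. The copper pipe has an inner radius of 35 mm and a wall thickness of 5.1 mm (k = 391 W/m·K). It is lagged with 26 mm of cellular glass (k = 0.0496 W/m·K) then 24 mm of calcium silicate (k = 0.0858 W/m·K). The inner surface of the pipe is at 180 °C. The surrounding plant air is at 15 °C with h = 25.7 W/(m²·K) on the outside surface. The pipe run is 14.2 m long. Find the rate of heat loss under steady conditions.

Treating each annulus and film as a series resistance:
R_copper pipe wall = ln(40.1/35)/(2π×391×14.2) = 3.899×10^-6 K/W
R_cellular glass = ln(66.1/40.1)/(2π×0.0496×14.2) = 0.1129 K/W
R_calcium silicate = ln(90.1/66.1)/(2π×0.0858×14.2) = 0.04046 K/W
R_outer film = 1/(h_o·2πr_oL) = 1/(25.7×2π×0.0901×14.2) = 0.00484 K/W
R_total = 0.1582 K/W
Q = ΔT/R_total = 165/0.1582

Q ≈ 1040 W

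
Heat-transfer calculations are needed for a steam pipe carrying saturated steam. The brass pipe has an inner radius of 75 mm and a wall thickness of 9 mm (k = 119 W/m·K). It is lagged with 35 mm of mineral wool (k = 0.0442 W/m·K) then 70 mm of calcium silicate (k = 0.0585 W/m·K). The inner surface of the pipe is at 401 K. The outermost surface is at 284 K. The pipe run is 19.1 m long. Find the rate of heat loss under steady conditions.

Q ≈ 889 W

Cylindrical conduction, so R = ln(r₂/r₁)/(2πkL) per layer, in series:
R_brass pipe wall = ln(84/75)/(2π×119×19.1) = 7.936×10^-6 K/W
R_mineral wool = ln(119/84)/(2π×0.0442×19.1) = 0.06566 K/W
R_calcium silicate = ln(189/119)/(2π×0.0585×19.1) = 0.0659 K/W
R_total = 0.1316 K/W
Q = ΔT/R_total = 117/0.1316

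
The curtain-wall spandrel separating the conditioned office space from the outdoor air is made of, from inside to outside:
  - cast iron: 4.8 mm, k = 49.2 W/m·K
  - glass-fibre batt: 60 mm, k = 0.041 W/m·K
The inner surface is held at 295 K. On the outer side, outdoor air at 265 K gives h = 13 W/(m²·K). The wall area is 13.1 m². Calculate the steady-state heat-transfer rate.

Thermal resistances in series:
R_cast iron = L/(kA) = 0.0048/(49.2×13.1) = 7.447×10^-6 K/W
R_glass-fibre batt = L/(kA) = 0.06/(0.041×13.1) = 0.1117 K/W
R_outer film = 1/(h_o·A) = 1/(13×13.1) = 0.005872 K/W
R_total = 0.1176 K/W
Q = ΔT / R_total = 30 / 0.1176

Q ≈ 255 W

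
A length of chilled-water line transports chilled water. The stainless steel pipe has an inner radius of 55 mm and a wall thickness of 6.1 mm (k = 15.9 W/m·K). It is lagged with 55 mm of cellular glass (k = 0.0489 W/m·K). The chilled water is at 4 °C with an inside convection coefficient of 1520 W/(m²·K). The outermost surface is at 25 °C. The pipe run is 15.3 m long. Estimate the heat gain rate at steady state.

Per-layer cylindrical resistances, series-summed:
R_inner film = 1/(h_i·2πr₁L) = 1/(1520×2π×0.055×15.3) = 1.244×10^-4 K/W
R_stainless steel pipe wall = ln(61.1/55)/(2π×15.9×15.3) = 6.881×10^-5 K/W
R_cellular glass = ln(116.1/61.1)/(2π×0.0489×15.3) = 0.1366 K/W
R_total = 0.1368 K/W
Q = ΔT/R_total = 21/0.1368

Q ≈ 154 W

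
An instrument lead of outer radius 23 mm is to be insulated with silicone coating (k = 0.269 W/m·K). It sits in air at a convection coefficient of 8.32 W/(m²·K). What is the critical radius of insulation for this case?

For a cylinder r_cr = k/h = 0.269/8.32
r_cr = 32.3 mm; since the bare radius (23 mm) is below r_cr, adding a thin layer of insulation will *increase* heat loss.

r_cr ≈ 32.3 mm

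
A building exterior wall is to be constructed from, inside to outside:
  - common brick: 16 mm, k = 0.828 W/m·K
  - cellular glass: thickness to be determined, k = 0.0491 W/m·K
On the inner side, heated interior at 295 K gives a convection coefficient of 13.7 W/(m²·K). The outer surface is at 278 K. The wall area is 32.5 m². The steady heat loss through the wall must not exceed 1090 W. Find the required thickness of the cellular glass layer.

L ≈ 20.4 mm

Model the wall as resistances in series:
R_inner film = 1/(h_i·A) = 1/(13.7×32.5) = 0.002246 K/W
R_common brick = L/(kA) = 0.016/(0.828×32.5) = 5.946×10^-4 K/W
Sum of the known resistances R_other = 0.002841 K/W
Required total resistance R_tot = ΔT/Q_allow = 17/1090 = 0.0156 K/W
R_cellular glass = R_tot − R_other = 0.01276 K/W
L = R·k·A = 0.01276×0.0491×32.5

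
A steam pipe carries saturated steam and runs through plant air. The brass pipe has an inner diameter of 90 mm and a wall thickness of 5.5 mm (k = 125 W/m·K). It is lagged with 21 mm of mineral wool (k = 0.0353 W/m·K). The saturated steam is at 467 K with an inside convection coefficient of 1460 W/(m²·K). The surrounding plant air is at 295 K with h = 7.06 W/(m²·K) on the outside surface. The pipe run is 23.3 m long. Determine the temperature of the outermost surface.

T ≈ 324 K

Radial resistances (cylindrical: R_cond = ln(r_o/r_i)/(2πkL), R_conv = 1/(h·2πrL)):
R_inner film = 1/(h_i·2πr₁L) = 1/(1460×2π×0.045×23.3) = 1.04×10^-4 K/W
R_brass pipe wall = ln(50.5/45)/(2π×125×23.3) = 6.301×10^-6 K/W
R_mineral wool = ln(71.5/50.5)/(2π×0.0353×23.3) = 0.06729 K/W
R_outer film = 1/(h_o·2πr_oL) = 1/(7.06×2π×0.0715×23.3) = 0.01353 K/W
R_total = 0.08093 K/W
Q = ΔT/R_total = 172/0.08093
Q = 2130 W
T_interface = T_inner − Q·ΣR(inner→interface) = 467 − 2130×0.0674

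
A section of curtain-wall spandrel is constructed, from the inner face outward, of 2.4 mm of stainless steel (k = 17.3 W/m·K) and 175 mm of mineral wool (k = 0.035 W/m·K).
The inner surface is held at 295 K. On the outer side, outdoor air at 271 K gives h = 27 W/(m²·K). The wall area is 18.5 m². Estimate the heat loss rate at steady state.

Q ≈ 88.1 W

Treating each layer as a thermal resistance in series:
R_stainless steel = L/(kA) = 0.0024/(17.3×18.5) = 7.499×10^-6 K/W
R_mineral wool = L/(kA) = 0.175/(0.035×18.5) = 0.2703 K/W
R_outer film = 1/(h_o·A) = 1/(27×18.5) = 0.002002 K/W
R_total = 0.2723 K/W
Q = ΔT / R_total = 24 / 0.2723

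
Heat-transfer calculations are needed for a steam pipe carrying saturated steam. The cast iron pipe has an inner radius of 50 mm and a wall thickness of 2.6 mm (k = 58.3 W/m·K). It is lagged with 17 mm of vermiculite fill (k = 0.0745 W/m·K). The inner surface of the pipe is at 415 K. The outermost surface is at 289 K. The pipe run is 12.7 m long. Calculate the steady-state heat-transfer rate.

For a radial system each layer contributes R = ln(r_out/r_in)/(2πkL); films add R = 1/(hA).
R_cast iron pipe wall = ln(52.6/50)/(2π×58.3×12.7) = 1.09×10^-5 K/W
R_vermiculite fill = ln(69.6/52.6)/(2π×0.0745×12.7) = 0.04711 K/W
R_total = 0.04712 K/W
Q = ΔT/R_total = 126/0.04712

Q ≈ 2670 W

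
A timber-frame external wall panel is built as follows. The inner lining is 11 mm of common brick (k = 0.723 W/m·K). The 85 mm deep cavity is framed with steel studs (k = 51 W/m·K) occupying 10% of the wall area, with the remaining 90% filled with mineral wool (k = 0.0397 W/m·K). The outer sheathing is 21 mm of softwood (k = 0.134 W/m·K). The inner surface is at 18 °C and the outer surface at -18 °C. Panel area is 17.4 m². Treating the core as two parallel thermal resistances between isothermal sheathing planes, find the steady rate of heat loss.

Q ≈ 3320 W

Sheathing layers in series; stud and cavity paths in parallel between them.
R_inner = 0.011/(0.723×17.4) = 8.744×10^-4 K/W
R_stud  = 0.085/(51×0.1×17.4) = 9.579×10^-4 K/W
R_cav   = 0.085/(0.0397×0.9×17.4) = 0.1367 K/W
1/R_core = 1/R_stud + 1/R_cav → R_core = 9.512×10^-4 K/W
R_outer = 0.021/(0.134×17.4) = 0.009007 K/W
R_total = 0.01083 K/W
Q = ΔT/R_total = 36/0.01083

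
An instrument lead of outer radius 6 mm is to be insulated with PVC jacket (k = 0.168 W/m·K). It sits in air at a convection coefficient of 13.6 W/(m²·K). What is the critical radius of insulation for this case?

For a cylinder r_cr = k/h = 0.168/13.6
r_cr = 12.4 mm; since the bare radius (6 mm) is below r_cr, adding a thin layer of insulation will *increase* heat loss.

r_cr ≈ 12.4 mm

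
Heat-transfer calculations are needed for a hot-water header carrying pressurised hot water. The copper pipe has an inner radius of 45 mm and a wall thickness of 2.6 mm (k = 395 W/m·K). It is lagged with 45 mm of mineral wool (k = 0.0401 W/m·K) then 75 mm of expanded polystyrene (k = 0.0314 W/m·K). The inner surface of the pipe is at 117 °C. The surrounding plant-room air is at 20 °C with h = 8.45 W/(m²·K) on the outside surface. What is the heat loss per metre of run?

q′ ≈ 16.8 W/m

For a radial system each layer contributes R = ln(r_out/r_in)/(2πkL); films add R = 1/(hA).
R_copper pipe wall = ln(47.6/45)/(2π×395×1) = 2.263×10^-5 K/W
R_mineral wool = ln(92.6/47.6)/(2π×0.0401×1) = 2.641 K/W
R_expanded polystyrene = ln(167.6/92.6)/(2π×0.0314×1) = 3.007 K/W
R_outer film = 1/(h_o·2πr_oL) = 1/(8.45×2π×0.1676×1) = 0.1124 K/W
R_total = 5.761 K/W
Q = ΔT/R_total = 97/5.761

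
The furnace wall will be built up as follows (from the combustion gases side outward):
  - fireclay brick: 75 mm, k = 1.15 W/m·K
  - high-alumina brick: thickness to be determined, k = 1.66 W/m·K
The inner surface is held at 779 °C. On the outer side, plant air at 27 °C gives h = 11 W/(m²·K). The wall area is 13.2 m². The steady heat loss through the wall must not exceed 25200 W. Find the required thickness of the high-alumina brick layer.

Using the resistance-network approach (series):
R_fireclay brick = L/(kA) = 0.075/(1.15×13.2) = 0.004941 K/W
R_outer film = 1/(h_o·A) = 1/(11×13.2) = 0.006887 K/W
Sum of the known resistances R_other = 0.01183 K/W
Required total resistance R_tot = ΔT/Q_allow = 752/25200 = 0.02984 K/W
R_high-alumina brick = R_tot − R_other = 0.01801 K/W
L = R·k·A = 0.01801×1.66×13.2

L ≈ 395 mm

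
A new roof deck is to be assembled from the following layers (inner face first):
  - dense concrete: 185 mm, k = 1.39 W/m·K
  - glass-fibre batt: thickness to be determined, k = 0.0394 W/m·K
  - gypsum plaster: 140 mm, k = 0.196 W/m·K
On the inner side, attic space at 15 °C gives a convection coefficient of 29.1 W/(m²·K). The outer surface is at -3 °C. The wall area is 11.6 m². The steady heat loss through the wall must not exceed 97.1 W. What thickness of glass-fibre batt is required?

Model the wall as resistances in series:
R_inner film = 1/(h_i·A) = 1/(29.1×11.6) = 0.002962 K/W
R_dense concrete = L/(kA) = 0.185/(1.39×11.6) = 0.01147 K/W
R_gypsum plaster = L/(kA) = 0.14/(0.196×11.6) = 0.06158 K/W
Sum of the known resistances R_other = 0.07601 K/W
Required total resistance R_tot = ΔT/Q_allow = 18/97.1 = 0.1854 K/W
R_glass-fibre batt = R_tot − R_other = 0.1094 K/W
L = R·k·A = 0.1094×0.0394×11.6

L ≈ 50 mm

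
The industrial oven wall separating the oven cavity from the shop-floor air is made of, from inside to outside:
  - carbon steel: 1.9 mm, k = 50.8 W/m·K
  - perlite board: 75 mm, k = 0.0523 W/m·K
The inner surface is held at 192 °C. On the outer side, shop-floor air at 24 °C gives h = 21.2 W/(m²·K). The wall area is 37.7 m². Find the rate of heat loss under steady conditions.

Thermal resistances in series:
R_carbon steel = L/(kA) = 0.0019/(50.8×37.7) = 9.921×10^-7 K/W
R_perlite board = L/(kA) = 0.075/(0.0523×37.7) = 0.03804 K/W
R_outer film = 1/(h_o·A) = 1/(21.2×37.7) = 0.001251 K/W
R_total = 0.03929 K/W
Q = ΔT / R_total = 168 / 0.03929

Q ≈ 4280 W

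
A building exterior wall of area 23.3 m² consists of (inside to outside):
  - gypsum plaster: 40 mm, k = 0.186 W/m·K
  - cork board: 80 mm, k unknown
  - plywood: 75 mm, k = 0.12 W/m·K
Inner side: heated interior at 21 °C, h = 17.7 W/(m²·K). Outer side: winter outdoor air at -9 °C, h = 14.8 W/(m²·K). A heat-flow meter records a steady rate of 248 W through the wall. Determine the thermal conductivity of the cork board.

Treating each layer as a thermal resistance in series:
R_inner film = 1/(h_i·A) = 1/(17.7×23.3) = 0.002425 K/W
R_gypsum plaster = L/(kA) = 0.04/(0.186×23.3) = 0.00923 K/W
R_plywood = L/(kA) = 0.075/(0.12×23.3) = 0.02682 K/W
R_outer film = 1/(h_o·A) = 1/(14.8×23.3) = 0.0029 K/W
Sum of known resistances R_other = 0.04138 K/W
Total R = ΔT/Q = 30/248 = 0.121 K/W
R_cork board = R_total − R_other = 0.07959 K/W
k = L/(R·A) = 0.08/(0.07959×23.3)

k ≈ 0.0431 W/(m·K)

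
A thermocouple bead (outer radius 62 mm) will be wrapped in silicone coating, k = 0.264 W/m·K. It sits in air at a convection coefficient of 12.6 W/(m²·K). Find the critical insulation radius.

r_cr ≈ 41.9 mm

For a sphere r_cr = 2k/h = 2×0.264/12.6
r_cr = 41.9 mm; since the bare radius (62 mm) is above r_cr, any added insulation will reduce heat loss.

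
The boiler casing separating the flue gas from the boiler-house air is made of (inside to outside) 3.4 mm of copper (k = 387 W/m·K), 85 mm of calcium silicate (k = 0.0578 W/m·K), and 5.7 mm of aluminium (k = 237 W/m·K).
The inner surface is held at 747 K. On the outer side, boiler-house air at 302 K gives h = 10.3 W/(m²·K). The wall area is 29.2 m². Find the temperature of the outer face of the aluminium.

Model the wall as resistances in series:
R_copper = L/(kA) = 0.0034/(387×29.2) = 3.009×10^-7 K/W
R_calcium silicate = L/(kA) = 0.085/(0.0578×29.2) = 0.05036 K/W
R_aluminium = L/(kA) = 0.0057/(237×29.2) = 8.237×10^-7 K/W
R_outer film = 1/(h_o·A) = 1/(10.3×29.2) = 0.003325 K/W
R_total = 0.05369 K/W;  Q = ΔT/R_total = 445/0.05369 = 8289 W
T_interface = T_inner − Q·ΣR(inner→interface) = 747 − 8290×0.05036

T ≈ 330 K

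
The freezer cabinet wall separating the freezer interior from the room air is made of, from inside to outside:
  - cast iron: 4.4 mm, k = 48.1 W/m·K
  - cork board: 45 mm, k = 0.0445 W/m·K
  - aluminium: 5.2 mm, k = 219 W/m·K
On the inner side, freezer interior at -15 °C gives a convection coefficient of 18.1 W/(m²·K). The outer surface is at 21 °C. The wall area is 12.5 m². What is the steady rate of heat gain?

Using the resistance-network approach (series):
R_inner film = 1/(h_i·A) = 1/(18.1×12.5) = 0.00442 K/W
R_cast iron = L/(kA) = 0.0044/(48.1×12.5) = 7.318×10^-6 K/W
R_cork board = L/(kA) = 0.045/(0.0445×12.5) = 0.0809 K/W
R_aluminium = L/(kA) = 0.0052/(219×12.5) = 1.9×10^-6 K/W
R_total = 0.08533 K/W
Q = ΔT / R_total = 36 / 0.08533

Q ≈ 422 W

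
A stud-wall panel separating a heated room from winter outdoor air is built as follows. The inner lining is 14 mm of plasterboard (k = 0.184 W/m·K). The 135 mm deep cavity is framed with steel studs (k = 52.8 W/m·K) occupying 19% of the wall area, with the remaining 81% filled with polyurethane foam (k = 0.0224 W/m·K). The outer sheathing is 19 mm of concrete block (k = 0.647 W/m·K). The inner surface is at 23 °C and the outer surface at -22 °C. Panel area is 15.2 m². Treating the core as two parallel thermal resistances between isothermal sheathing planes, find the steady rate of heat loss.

Sheathing layers in series; stud and cavity paths in parallel between them.
R_inner = 0.014/(0.184×15.2) = 0.005006 K/W
R_stud  = 0.135/(52.8×0.19×15.2) = 8.853×10^-4 K/W
R_cav   = 0.135/(0.0224×0.81×15.2) = 0.4895 K/W
1/R_core = 1/R_stud + 1/R_cav → R_core = 8.837×10^-4 K/W
R_outer = 0.019/(0.647×15.2) = 0.001932 K/W
R_total = 0.007821 K/W
Q = ΔT/R_total = 45/0.007821

Q ≈ 5750 W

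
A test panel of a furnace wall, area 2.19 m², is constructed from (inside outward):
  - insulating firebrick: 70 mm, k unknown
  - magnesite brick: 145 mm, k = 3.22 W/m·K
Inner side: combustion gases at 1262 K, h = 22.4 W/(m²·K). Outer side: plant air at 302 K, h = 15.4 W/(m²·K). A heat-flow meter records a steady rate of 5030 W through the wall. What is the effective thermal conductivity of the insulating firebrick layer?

Series thermal resistances:
R_inner film = 1/(h_i·A) = 1/(22.4×2.19) = 0.02038 K/W
R_magnesite brick = L/(kA) = 0.145/(3.22×2.19) = 0.02056 K/W
R_outer film = 1/(h_o·A) = 1/(15.4×2.19) = 0.02965 K/W
Sum of known resistances R_other = 0.0706 K/W
Total R = ΔT/Q = 960/5030 = 0.1909 K/W
R_insulating firebrick = R_total − R_other = 0.1203 K/W
k = L/(R·A) = 0.07/(0.1203×2.19)

k ≈ 0.266 W/(m·K)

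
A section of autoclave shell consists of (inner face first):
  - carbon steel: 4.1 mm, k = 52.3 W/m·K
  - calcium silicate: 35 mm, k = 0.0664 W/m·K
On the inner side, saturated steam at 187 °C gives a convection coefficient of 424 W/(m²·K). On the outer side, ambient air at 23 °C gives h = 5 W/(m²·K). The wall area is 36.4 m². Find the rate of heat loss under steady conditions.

Model the wall as resistances in series:
R_inner film = 1/(h_i·A) = 1/(424×36.4) = 6.479×10^-5 K/W
R_carbon steel = L/(kA) = 0.0041/(52.3×36.4) = 2.154×10^-6 K/W
R_calcium silicate = L/(kA) = 0.035/(0.0664×36.4) = 0.01448 K/W
R_outer film = 1/(h_o·A) = 1/(5×36.4) = 0.005495 K/W
R_total = 0.02004 K/W
Q = ΔT / R_total = 164 / 0.02004

Q ≈ 8180 W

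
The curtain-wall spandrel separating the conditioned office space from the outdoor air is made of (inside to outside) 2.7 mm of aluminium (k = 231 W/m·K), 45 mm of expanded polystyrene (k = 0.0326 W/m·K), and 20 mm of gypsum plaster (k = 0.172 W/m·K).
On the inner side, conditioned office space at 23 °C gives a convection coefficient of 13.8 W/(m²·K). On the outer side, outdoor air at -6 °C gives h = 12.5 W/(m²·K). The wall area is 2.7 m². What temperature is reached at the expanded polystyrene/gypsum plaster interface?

Thermal resistances in series:
R_inner film = 1/(h_i·A) = 1/(13.8×2.7) = 0.02684 K/W
R_aluminium = L/(kA) = 0.0027/(231×2.7) = 4.329×10^-6 K/W
R_expanded polystyrene = L/(kA) = 0.045/(0.0326×2.7) = 0.5112 K/W
R_gypsum plaster = L/(kA) = 0.02/(0.172×2.7) = 0.04307 K/W
R_outer film = 1/(h_o·A) = 1/(12.5×2.7) = 0.02963 K/W
R_total = 0.6108 K/W;  Q = ΔT/R_total = 29/0.6108 = 47.48 W
T_interface = T_inner − Q·ΣR(inner→interface) = 23 − 47.5×0.5381

T ≈ -2.55 °C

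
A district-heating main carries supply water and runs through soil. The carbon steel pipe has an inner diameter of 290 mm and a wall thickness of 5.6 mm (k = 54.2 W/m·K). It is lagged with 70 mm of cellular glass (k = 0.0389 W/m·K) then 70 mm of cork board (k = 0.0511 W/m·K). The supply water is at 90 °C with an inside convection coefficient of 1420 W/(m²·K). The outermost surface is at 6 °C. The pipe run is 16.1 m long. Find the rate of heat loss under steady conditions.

Treating each annulus and film as a series resistance:
R_inner film = 1/(h_i·2πr₁L) = 1/(1420×2π×0.145×16.1) = 4.801×10^-5 K/W
R_carbon steel pipe wall = ln(150.6/145)/(2π×54.2×16.1) = 6.911×10^-6 K/W
R_cellular glass = ln(220.6/150.6)/(2π×0.0389×16.1) = 0.097 K/W
R_cork board = ln(290.6/220.6)/(2π×0.0511×16.1) = 0.05331 K/W
R_total = 0.1504 K/W
Q = ΔT/R_total = 84/0.1504

Q ≈ 559 W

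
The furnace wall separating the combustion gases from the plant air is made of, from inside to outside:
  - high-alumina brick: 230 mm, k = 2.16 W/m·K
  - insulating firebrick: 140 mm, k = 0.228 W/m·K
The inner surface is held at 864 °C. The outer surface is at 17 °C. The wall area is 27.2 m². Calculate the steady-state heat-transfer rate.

Q ≈ 32000 W

Series thermal resistances:
R_high-alumina brick = L/(kA) = 0.23/(2.16×27.2) = 0.003915 K/W
R_insulating firebrick = L/(kA) = 0.14/(0.228×27.2) = 0.02257 K/W
R_total = 0.02649 K/W
Q = ΔT / R_total = 847 / 0.02649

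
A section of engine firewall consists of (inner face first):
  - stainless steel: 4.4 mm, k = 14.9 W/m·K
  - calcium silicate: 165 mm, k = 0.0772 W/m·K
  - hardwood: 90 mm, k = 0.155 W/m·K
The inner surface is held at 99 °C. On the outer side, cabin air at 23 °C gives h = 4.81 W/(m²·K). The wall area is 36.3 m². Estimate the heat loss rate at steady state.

Series thermal resistances:
R_stainless steel = L/(kA) = 0.0044/(14.9×36.3) = 8.135×10^-6 K/W
R_calcium silicate = L/(kA) = 0.165/(0.0772×36.3) = 0.05888 K/W
R_hardwood = L/(kA) = 0.09/(0.155×36.3) = 0.016 K/W
R_outer film = 1/(h_o·A) = 1/(4.81×36.3) = 0.005727 K/W
R_total = 0.08061 K/W
Q = ΔT / R_total = 76 / 0.08061

Q ≈ 943 W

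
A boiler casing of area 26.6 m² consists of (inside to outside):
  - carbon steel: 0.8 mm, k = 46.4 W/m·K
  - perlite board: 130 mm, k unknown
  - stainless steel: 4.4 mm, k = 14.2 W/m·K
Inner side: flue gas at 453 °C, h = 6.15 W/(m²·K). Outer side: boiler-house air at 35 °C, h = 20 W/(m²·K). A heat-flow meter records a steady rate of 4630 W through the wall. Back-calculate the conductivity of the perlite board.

Thermal resistances in series:
R_inner film = 1/(h_i·A) = 1/(6.15×26.6) = 0.006113 K/W
R_carbon steel = L/(kA) = 0.0008/(46.4×26.6) = 6.482×10^-7 K/W
R_stainless steel = L/(kA) = 0.0044/(14.2×26.6) = 1.165×10^-5 K/W
R_outer film = 1/(h_o·A) = 1/(20×26.6) = 0.00188 K/W
Sum of known resistances R_other = 0.008005 K/W
Total R = ΔT/Q = 418/4630 = 0.09028 K/W
R_perlite board = R_total − R_other = 0.08228 K/W
k = L/(R·A) = 0.13/(0.08228×26.6)

k ≈ 0.0594 W/(m·K)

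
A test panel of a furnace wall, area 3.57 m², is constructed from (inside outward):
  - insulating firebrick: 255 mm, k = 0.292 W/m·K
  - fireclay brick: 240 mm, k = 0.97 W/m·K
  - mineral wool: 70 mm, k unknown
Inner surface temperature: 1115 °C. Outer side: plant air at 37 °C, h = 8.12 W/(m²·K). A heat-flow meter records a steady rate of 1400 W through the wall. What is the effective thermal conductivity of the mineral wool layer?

Series thermal resistances:
R_insulating firebrick = L/(kA) = 0.255/(0.292×3.57) = 0.2446 K/W
R_fireclay brick = L/(kA) = 0.24/(0.97×3.57) = 0.06931 K/W
R_outer film = 1/(h_o·A) = 1/(8.12×3.57) = 0.0345 K/W
Sum of known resistances R_other = 0.3484 K/W
Total R = ΔT/Q = 1078/1400 = 0.77 K/W
R_mineral wool = R_total − R_other = 0.4216 K/W
k = L/(R·A) = 0.07/(0.4216×3.57)

k ≈ 0.0465 W/(m·K)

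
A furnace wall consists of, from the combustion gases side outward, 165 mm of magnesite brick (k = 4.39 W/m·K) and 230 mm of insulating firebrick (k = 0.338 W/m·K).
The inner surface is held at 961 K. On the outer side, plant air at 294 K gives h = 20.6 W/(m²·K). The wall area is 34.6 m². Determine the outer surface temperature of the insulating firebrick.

T ≈ 336 K

Using the resistance-network approach (series):
R_magnesite brick = L/(kA) = 0.165/(4.39×34.6) = 0.001086 K/W
R_insulating firebrick = L/(kA) = 0.23/(0.338×34.6) = 0.01967 K/W
R_outer film = 1/(h_o·A) = 1/(20.6×34.6) = 0.001403 K/W
R_total = 0.02216 K/W;  Q = ΔT/R_total = 667/0.02216 = 30100 W
T_interface = T_inner − Q·ΣR(inner→interface) = 961 − 30100×0.02075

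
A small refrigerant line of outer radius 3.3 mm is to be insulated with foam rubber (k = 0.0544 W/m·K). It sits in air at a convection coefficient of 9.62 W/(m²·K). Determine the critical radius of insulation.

r_cr ≈ 5.65 mm

For a cylinder r_cr = k/h = 0.0544/9.62
r_cr = 5.65 mm; since the bare radius (3.3 mm) is below r_cr, adding a thin layer of insulation will *increase* heat loss.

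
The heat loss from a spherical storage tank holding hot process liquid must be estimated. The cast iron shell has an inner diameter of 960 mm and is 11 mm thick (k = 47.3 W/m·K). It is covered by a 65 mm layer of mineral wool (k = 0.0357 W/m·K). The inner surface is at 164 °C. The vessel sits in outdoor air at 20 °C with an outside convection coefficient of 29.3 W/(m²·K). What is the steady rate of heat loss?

Q ≈ 267 W

Radial (spherical) resistances in series:
R_cast iron shell = (1/0.48 − 1/0.491)/(4π×47.3) = 7.852×10^-5 K/W
R_mineral wool = (1/0.491 − 1/0.556)/(4π×0.0357) = 0.5307 K/W
R_outer film = 1/(h·4πr_o²) = 1/(29.3×4π×0.556²) = 0.008786 K/W
R_total = 0.5396 K/W
Q = ΔT/R_total = 144/0.5396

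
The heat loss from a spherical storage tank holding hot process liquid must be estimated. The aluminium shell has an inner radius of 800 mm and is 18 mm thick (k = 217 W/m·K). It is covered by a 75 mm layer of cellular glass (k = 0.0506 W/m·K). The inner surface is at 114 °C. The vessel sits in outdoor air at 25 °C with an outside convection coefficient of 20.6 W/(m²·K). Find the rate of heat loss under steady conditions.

Q ≈ 535 W

For a spherical shell R = (1/r₁ − 1/r₂)/(4πk); film R = 1/(h·4πr²). In series:
R_aluminium shell = (1/0.8 − 1/0.818)/(4π×217) = 1.009×10^-5 K/W
R_cellular glass = (1/0.818 − 1/0.893)/(4π×0.0506) = 0.1615 K/W
R_outer film = 1/(h·4πr_o²) = 1/(20.6×4π×0.893²) = 0.004844 K/W
R_total = 0.1663 K/W
Q = ΔT/R_total = 89/0.1663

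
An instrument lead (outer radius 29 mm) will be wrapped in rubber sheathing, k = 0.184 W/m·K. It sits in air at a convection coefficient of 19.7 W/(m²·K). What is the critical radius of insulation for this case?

r_cr ≈ 9.34 mm

For a cylinder r_cr = k/h = 0.184/19.7
r_cr = 9.34 mm; since the bare radius (29 mm) is above r_cr, any added insulation will reduce heat loss.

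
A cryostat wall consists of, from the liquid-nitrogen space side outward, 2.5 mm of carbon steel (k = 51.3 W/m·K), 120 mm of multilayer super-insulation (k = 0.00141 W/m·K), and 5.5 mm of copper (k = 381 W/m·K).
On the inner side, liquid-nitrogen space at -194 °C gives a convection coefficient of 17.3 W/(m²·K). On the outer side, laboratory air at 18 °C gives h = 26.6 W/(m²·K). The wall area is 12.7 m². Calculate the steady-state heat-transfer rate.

Using the resistance-network approach (series):
R_inner film = 1/(h_i·A) = 1/(17.3×12.7) = 0.004551 K/W
R_carbon steel = L/(kA) = 0.0025/(51.3×12.7) = 3.837×10^-6 K/W
R_multilayer super-insulation = L/(kA) = 0.12/(0.00141×12.7) = 6.701 K/W
R_copper = L/(kA) = 0.0055/(381×12.7) = 1.137×10^-6 K/W
R_outer film = 1/(h_o·A) = 1/(26.6×12.7) = 0.00296 K/W
R_total = 6.709 K/W
Q = ΔT / R_total = 212 / 6.709

Q ≈ 31.6 W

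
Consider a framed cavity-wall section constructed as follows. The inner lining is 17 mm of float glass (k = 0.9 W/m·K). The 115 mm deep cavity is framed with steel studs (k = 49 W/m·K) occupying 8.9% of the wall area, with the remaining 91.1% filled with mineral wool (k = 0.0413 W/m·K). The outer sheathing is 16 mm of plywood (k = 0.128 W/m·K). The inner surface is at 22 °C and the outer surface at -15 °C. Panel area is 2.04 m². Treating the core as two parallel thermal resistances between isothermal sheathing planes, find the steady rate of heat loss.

Sheathing layers in series; stud and cavity paths in parallel between them.
R_inner = 0.017/(0.9×2.04) = 0.009259 K/W
R_stud  = 0.115/(49×0.089×2.04) = 0.01293 K/W
R_cav   = 0.115/(0.0413×0.911×2.04) = 1.498 K/W
1/R_core = 1/R_stud + 1/R_cav → R_core = 0.01282 K/W
R_outer = 0.016/(0.128×2.04) = 0.06127 K/W
R_total = 0.08335 K/W
Q = ΔT/R_total = 37/0.08335

Q ≈ 444 W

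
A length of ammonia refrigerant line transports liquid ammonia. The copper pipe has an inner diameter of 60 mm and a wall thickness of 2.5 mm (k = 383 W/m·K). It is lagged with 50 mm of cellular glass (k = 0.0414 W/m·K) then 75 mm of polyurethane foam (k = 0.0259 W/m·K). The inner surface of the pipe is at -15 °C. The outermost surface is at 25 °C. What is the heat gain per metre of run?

Cylindrical conduction, so R = ln(r₂/r₁)/(2πkL) per layer, in series:
R_copper pipe wall = ln(32.5/30)/(2π×383×1) = 3.326×10^-5 K/W
R_cellular glass = ln(82.5/32.5)/(2π×0.0414×1) = 3.581 K/W
R_polyurethane foam = ln(157.5/82.5)/(2π×0.0259×1) = 3.974 K/W
R_total = 7.555 K/W
Q = ΔT/R_total = 40/7.555

q′ ≈ 5.29 W/m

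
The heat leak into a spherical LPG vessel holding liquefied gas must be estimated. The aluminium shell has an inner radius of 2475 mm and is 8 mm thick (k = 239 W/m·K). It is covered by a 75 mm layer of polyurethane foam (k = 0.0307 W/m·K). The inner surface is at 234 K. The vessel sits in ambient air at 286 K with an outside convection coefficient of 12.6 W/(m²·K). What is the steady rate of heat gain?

Q ≈ 1650 W

For a spherical shell R = (1/r₁ − 1/r₂)/(4πk); film R = 1/(h·4πr²). In series:
R_aluminium shell = (1/2.475 − 1/2.483)/(4π×239) = 4.334×10^-7 K/W
R_polyurethane foam = (1/2.483 − 1/2.558)/(4π×0.0307) = 0.03061 K/W
R_outer film = 1/(h·4πr_o²) = 1/(12.6×4π×2.558²) = 9.652×10^-4 K/W
R_total = 0.03157 K/W
Q = ΔT/R_total = 52/0.03157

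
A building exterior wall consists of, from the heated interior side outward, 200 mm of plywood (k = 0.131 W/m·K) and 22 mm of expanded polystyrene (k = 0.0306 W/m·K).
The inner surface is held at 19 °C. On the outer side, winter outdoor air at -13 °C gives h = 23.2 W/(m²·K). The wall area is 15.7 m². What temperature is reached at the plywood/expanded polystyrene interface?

Model the wall as resistances in series:
R_plywood = L/(kA) = 0.2/(0.131×15.7) = 0.09724 K/W
R_expanded polystyrene = L/(kA) = 0.022/(0.0306×15.7) = 0.04579 K/W
R_outer film = 1/(h_o·A) = 1/(23.2×15.7) = 0.002745 K/W
R_total = 0.1458 K/W;  Q = ΔT/R_total = 32/0.1458 = 219.5 W
T_interface = T_inner − Q·ΣR(inner→interface) = 19 − 220×0.09724

T ≈ -2.35 °C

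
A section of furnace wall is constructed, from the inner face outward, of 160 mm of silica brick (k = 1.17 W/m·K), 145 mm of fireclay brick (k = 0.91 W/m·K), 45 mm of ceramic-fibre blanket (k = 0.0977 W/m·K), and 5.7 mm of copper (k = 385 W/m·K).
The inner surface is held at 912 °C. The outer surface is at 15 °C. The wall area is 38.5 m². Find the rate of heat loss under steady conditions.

Q ≈ 45600 W

Model the wall as resistances in series:
R_silica brick = L/(kA) = 0.16/(1.17×38.5) = 0.003552 K/W
R_fireclay brick = L/(kA) = 0.145/(0.91×38.5) = 0.004139 K/W
R_ceramic-fibre blanket = L/(kA) = 0.045/(0.0977×38.5) = 0.01196 K/W
R_copper = L/(kA) = 0.0057/(385×38.5) = 3.846×10^-7 K/W
R_total = 0.01965 K/W
Q = ΔT / R_total = 897 / 0.01965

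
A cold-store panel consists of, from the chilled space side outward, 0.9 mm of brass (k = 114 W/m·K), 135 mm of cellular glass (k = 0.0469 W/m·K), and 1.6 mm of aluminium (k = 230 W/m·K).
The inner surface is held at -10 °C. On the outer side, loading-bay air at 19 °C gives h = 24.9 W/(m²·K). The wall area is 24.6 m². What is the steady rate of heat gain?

Q ≈ 244 W

Treating each layer as a thermal resistance in series:
R_brass = L/(kA) = 0.0009/(114×24.6) = 3.209×10^-7 K/W
R_cellular glass = L/(kA) = 0.135/(0.0469×24.6) = 0.117 K/W
R_aluminium = L/(kA) = 0.0016/(230×24.6) = 2.828×10^-7 K/W
R_outer film = 1/(h_o·A) = 1/(24.9×24.6) = 0.001633 K/W
R_total = 0.1186 K/W
Q = ΔT / R_total = 29 / 0.1186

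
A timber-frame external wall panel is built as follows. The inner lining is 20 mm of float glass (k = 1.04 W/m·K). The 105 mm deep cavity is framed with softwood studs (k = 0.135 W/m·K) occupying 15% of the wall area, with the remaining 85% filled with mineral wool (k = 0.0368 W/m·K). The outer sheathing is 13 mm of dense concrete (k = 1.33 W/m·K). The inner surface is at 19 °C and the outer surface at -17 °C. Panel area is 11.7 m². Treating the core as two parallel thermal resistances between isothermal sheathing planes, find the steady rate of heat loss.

Q ≈ 204 W

Sheathing layers in series; stud and cavity paths in parallel between them.
R_inner = 0.02/(1.04×11.7) = 0.001644 K/W
R_stud  = 0.105/(0.135×0.15×11.7) = 0.4432 K/W
R_cav   = 0.105/(0.0368×0.85×11.7) = 0.2869 K/W
1/R_core = 1/R_stud + 1/R_cav → R_core = 0.1742 K/W
R_outer = 0.013/(1.33×11.7) = 8.354×10^-4 K/W
R_total = 0.1766 K/W
Q = ΔT/R_total = 36/0.1766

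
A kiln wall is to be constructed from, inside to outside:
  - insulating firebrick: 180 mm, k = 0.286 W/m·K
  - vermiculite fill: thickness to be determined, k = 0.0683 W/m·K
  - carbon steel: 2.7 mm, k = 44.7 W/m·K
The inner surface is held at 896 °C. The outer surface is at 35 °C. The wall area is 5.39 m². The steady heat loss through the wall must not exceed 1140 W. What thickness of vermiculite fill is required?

Treating each layer as a thermal resistance in series:
R_insulating firebrick = L/(kA) = 0.18/(0.286×5.39) = 0.1168 K/W
R_carbon steel = L/(kA) = 0.0027/(44.7×5.39) = 1.121×10^-5 K/W
Sum of the known resistances R_other = 0.1168 K/W
Required total resistance R_tot = ΔT/Q_allow = 861/1140 = 0.7553 K/W
R_vermiculite fill = R_tot − R_other = 0.6385 K/W
L = R·k·A = 0.6385×0.0683×5.39

L ≈ 235 mm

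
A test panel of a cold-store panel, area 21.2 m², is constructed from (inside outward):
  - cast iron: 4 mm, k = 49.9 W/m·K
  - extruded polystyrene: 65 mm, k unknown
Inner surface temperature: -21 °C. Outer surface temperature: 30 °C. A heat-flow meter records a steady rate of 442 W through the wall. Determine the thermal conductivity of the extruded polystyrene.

Using the resistance-network approach (series):
R_cast iron = L/(kA) = 0.004/(49.9×21.2) = 3.781×10^-6 K/W
Sum of known resistances R_other = 3.781×10^-6 K/W
Total R = ΔT/Q = 51/442 = 0.1154 K/W
R_extruded polystyrene = R_total − R_other = 0.1154 K/W
k = L/(R·A) = 0.065/(0.1154×21.2)

k ≈ 0.0266 W/(m·K)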